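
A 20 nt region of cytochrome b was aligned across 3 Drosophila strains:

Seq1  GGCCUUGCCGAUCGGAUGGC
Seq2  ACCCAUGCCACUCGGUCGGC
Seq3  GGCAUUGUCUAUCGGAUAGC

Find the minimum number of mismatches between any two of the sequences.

Pairwise Hamming distances:
  Seq1 vs Seq2: 7
  Seq1 vs Seq3: 4
  Seq2 vs Seq3: 10
The smallest is 4, between Seq1 and Seq3.

4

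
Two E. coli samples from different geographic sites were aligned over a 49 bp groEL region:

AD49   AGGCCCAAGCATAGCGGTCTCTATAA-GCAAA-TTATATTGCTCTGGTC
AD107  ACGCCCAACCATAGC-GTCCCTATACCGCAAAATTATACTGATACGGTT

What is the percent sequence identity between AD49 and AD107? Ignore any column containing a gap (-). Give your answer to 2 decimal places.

Excluding the 3 gap columns leaves 46 comparable sites.
Differing sites — 2:G/C; 9:G/C; 20:T/C; 26:A/C; 39:T/C; 42:C/A; 44:C/A; 45:T/C; 49:C/T.
37 of the 46 comparable sites match, so the percent identity is 37/46 × 100 = 80.43%.

80.43%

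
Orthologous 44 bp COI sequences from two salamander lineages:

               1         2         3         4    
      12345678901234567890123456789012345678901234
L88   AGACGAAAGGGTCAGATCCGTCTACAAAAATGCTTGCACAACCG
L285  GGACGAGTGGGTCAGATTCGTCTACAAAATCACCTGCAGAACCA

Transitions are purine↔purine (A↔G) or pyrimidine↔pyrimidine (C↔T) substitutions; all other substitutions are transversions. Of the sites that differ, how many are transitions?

The sequences differ at positions 1 (A/G, transition), 7 (A/G, transition), 8 (A/T, transversion), 18 (C/T, transition), 30 (A/T, transversion), 31 (T/C, transition), 32 (G/A, transition), 34 (T/C, transition), 39 (C/G, transversion), 44 (G/A, transition).
Of the 10 differences, 7 transitions and 3 transversions, so the answer is 7.

7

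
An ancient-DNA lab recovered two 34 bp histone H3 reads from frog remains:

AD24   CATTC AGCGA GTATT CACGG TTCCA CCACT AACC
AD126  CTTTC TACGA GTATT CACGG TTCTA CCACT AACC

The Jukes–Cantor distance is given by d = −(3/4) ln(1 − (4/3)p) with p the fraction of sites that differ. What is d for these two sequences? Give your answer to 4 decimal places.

The sequences differ at positions 2 (A/T), 6 (A/T), 7 (G/A), 24 (C/T).
p = 4/34 = 0.117647.
d = −0.75 · ln(1 − (4/3)·0.117647) = −0.75 · ln(0.843137) = −0.75 · (-0.170626) = 0.1280.

0.1280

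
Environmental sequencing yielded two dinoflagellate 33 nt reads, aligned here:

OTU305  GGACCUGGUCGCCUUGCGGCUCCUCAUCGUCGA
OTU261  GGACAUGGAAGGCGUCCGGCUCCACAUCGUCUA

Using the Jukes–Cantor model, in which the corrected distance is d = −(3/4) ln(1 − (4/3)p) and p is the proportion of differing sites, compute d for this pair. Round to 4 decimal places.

Mismatches occur at site 5 (C/A), site 9 (U/A), site 10 (C/A), site 12 (C/G), site 14 (U/G), site 16 (G/C), site 24 (U/A), site 32 (G/U).
p = 8/33 = 0.242424.
d = −0.75 · ln(1 − (4/3)·0.242424) = −0.75 · ln(0.676768) = −0.75 · (-0.390427) = 0.2928.

0.2928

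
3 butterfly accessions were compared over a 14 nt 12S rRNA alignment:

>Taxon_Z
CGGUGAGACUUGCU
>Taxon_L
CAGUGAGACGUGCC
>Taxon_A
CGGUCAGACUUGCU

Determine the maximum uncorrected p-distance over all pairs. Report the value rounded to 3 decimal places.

Pairwise Hamming distances:
  Taxon_Z vs Taxon_L: 3
  Taxon_Z vs Taxon_A: 1
  Taxon_L vs Taxon_A: 4
The largest is 4 mismatches, between Taxon_L and Taxon_A; p = 4/14 = 0.286.

0.286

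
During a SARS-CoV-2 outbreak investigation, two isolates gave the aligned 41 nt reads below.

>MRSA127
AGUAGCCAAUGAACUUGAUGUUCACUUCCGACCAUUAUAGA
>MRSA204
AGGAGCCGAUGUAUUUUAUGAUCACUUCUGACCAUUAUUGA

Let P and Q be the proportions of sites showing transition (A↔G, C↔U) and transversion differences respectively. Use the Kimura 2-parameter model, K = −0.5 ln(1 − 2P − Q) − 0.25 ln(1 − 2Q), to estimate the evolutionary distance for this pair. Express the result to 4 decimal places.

Mismatches occur at site 3 (U↔G, transversion), site 8 (A↔G, transition), site 12 (A↔U, transversion), site 14 (C↔U, transition), site 17 (G↔U, transversion), site 21 (U↔A, transversion), site 29 (C↔U, transition), site 39 (A↔U, transversion).
Of the 8 differences, 3 transitions and 5 transversions over 41 sites: P = 3/41 = 0.073171, Q = 5/41 = 0.121951.
d = −0.5·ln(0.731707) − 0.25·ln(0.756098) = −0.5·(-0.312375) − 0.25·(-0.279584) = 0.2261.

0.2261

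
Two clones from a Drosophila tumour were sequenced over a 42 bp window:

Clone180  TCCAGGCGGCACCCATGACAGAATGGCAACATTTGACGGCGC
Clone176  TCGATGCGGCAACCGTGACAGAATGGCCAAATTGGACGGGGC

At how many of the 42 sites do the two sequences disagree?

8

The sequences differ at positions 3 (C/G), 5 (G/T), 12 (C/A), 15 (A/G), 28 (A/C), 30 (C/A), 34 (T/G), 40 (C/G).
That gives 8 mismatches out of 42 aligned sites, so the Hamming distance is 8.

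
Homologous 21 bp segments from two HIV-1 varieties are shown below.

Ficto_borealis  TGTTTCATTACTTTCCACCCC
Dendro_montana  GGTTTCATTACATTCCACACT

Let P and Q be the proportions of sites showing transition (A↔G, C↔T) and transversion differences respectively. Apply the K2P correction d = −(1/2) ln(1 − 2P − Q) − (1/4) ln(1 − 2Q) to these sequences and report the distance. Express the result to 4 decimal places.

0.2201

Mismatches occur at site 1 (T/G, transversion), site 12 (T/A, transversion), site 19 (C/A, transversion), site 21 (C/T, transition).
Of the 4 differences, 1 transition and 3 transversions over 21 sites: P = 1/21 = 0.047619, Q = 3/21 = 0.142857.
d = −0.5·ln(0.761905) − 0.25·ln(0.714286) = −0.5·(-0.271933) − 0.25·(-0.336472) = 0.2201.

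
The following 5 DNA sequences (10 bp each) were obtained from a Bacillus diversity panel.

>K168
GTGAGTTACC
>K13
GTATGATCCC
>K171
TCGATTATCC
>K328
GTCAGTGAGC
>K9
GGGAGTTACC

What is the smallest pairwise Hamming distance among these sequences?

1

Pairwise Hamming distances:
  K168 vs K13: 4
  K168 vs K171: 5
  K168 vs K328: 3
  K168 vs K9: 1
  K13 vs K171: 8
  K13 vs K328: 6
  K13 vs K9: 5
  K171 vs K328: 7
  K171 vs K9: 5
  K328 vs K9: 4
The smallest is 1, between K168 and K9.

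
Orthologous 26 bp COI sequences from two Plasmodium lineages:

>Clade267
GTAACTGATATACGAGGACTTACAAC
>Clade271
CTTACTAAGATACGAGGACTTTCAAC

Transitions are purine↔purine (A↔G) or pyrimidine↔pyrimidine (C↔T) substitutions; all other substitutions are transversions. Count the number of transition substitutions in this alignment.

The sequences differ at positions 1 (G/C, transversion), 3 (A/T, transversion), 7 (G/A, transition), 9 (T/G, transversion), 22 (A/T, transversion).
Of the 5 differences, 1 transition and 4 transversions, so the answer is 1.

1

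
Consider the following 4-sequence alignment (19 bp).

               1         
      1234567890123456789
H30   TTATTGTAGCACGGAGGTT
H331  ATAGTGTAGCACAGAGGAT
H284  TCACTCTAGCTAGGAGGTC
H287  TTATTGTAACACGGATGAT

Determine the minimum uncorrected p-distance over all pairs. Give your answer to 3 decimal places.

Pairwise Hamming distances:
  H30 vs H331: 4
  H30 vs H284: 6
  H30 vs H287: 3
  H331 vs H284: 9
  H331 vs H287: 5
  H284 vs H287: 9
The smallest is 3 mismatches, between H30 and H287; p = 3/19 = 0.158.

0.158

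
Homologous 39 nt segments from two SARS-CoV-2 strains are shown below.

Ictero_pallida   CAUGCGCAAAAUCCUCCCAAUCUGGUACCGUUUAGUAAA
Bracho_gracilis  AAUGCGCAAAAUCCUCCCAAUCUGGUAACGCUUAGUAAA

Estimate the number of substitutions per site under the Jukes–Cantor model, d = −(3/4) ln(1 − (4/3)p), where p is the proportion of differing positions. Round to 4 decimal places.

0.0812

Mismatches occur at site 1 (C/A), site 28 (C/A), site 31 (U/C).
p = 3/39 = 0.076923.
d = −0.75 · ln(1 − (4/3)·0.076923) = −0.75 · ln(0.897436) = −0.75 · (-0.108213) = 0.0812.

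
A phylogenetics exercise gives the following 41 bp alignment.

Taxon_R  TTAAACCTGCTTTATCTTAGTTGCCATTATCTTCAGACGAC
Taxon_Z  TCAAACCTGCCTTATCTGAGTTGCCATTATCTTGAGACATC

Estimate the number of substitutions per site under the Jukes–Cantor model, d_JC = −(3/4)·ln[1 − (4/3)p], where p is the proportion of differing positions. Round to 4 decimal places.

0.1628

Differing sites — 2:T/C; 11:T/C; 18:T/G; 34:C/G; 39:G/A; 40:A/T.
p = 6/41 = 0.146341.
d = −0.75 · ln(1 − (4/3)·0.146341) = −0.75 · ln(0.804879) = −0.75 · (-0.217063) = 0.1628.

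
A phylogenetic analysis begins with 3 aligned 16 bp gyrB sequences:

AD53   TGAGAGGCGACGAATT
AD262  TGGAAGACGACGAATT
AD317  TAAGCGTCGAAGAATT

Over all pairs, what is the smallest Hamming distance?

Pairwise Hamming distances:
  AD53 vs AD262: 3
  AD53 vs AD317: 4
  AD262 vs AD317: 6
The smallest is 3, between AD53 and AD262.

3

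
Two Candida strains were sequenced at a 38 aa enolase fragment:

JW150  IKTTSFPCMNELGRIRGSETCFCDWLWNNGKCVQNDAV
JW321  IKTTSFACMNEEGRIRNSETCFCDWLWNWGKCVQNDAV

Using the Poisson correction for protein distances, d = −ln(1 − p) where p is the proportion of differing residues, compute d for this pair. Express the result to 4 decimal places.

Mismatches occur at site 7 (P/A), site 12 (L/E), site 17 (G/N), site 29 (N/W).
p = 4/38 = 0.105263.
d = −ln(1 − 0.105263) = −ln(0.894737) = 0.1112.

0.1112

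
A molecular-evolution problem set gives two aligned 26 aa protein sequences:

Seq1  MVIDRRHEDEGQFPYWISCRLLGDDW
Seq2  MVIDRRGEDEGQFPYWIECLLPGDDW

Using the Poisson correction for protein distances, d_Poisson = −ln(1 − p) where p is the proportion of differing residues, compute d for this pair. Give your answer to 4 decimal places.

0.1671

The sequences differ at positions 7 (H/G), 18 (S/E), 20 (R/L), 22 (L/P).
p = 4/26 = 0.153846.
d = −ln(1 − 0.153846) = −ln(0.846154) = 0.1671.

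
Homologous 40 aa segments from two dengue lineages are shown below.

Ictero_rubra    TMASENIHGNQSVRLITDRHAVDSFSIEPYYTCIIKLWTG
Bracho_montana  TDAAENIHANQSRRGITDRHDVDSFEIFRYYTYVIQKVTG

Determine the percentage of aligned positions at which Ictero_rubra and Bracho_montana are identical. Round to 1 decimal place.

The sequences differ at positions 2 (M/D), 4 (S/A), 9 (G/A), 13 (V/R), 15 (L/G), 21 (A/D), 26 (S/E), 28 (E/F), 29 (P/R), 33 (C/Y), 34 (I/V), 36 (K/Q), 37 (L/K), 38 (W/V).
26 of the 40 sites match, so the percent identity is 26/40 × 100 = 65.0%.

65.0%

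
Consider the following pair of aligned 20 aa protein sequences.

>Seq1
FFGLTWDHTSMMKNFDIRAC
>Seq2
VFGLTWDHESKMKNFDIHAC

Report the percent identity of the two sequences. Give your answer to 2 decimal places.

Mismatches occur at site 1 (F→V), site 9 (T→E), site 11 (M→K), site 18 (R→H).
16 of the 20 sites match, so the percent identity is 16/20 × 100 = 80.00%.

80.00%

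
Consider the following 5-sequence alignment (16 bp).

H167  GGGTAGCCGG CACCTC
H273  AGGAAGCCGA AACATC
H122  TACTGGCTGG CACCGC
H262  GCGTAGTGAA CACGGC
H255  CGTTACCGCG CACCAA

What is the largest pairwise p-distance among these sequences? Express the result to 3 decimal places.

0.688

Pairwise Hamming distances:
  H167 vs H273: 5
  H167 vs H122: 6
  H167 vs H262: 7
  H167 vs H255: 7
  H273 vs H122: 10
  H273 vs H262: 9
  H273 vs H255: 11
  H122 vs H262: 9
  H122 vs H255: 9
  H262 vs H255: 10
The largest is 11 mismatches, between H273 and H255; p = 11/16 = 0.688.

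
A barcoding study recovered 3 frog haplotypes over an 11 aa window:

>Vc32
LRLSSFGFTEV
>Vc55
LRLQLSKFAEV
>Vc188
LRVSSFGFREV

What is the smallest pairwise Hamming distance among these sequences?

Pairwise Hamming distances:
  Vc32 vs Vc55: 5
  Vc32 vs Vc188: 2
  Vc55 vs Vc188: 6
The smallest is 2, between Vc32 and Vc188.

2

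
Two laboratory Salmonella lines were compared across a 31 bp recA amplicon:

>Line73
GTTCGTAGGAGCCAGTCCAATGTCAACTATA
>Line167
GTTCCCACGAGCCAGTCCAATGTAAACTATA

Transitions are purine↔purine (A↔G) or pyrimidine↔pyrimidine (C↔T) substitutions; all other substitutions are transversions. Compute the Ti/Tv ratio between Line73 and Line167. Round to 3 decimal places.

0.333

The sequences differ at positions 5 (G/C, transversion), 6 (T/C, transition), 8 (G/C, transversion), 24 (C/A, transversion).
Of the 4 differences, 1 transition and 3 transversions, so Ti/Tv = 1/3 = 0.333.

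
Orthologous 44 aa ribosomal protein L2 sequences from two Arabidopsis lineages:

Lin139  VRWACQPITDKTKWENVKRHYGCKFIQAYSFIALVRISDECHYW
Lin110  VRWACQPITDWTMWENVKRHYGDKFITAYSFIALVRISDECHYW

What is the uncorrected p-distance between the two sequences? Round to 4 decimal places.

The sequences differ at positions 11 (K/W), 13 (K/M), 23 (C/D), 27 (Q/T).
There are 4 differences over 44 sites, so p = 4/44 = 0.0909.

0.0909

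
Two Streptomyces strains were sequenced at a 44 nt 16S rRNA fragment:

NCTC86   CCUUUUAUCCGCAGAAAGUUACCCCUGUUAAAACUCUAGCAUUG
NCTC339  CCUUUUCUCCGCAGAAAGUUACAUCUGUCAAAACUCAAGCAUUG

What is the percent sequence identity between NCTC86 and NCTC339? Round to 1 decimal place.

88.6%

Differing sites — 7:A/C; 23:C/A; 24:C/U; 29:U/C; 37:U/A.
39 of the 44 sites match, so the percent identity is 39/44 × 100 = 88.6%.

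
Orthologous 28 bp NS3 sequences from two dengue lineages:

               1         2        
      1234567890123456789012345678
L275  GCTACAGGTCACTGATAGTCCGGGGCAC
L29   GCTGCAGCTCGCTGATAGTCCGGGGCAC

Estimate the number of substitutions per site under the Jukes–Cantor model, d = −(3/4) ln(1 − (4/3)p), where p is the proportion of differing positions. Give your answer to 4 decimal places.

0.1156

Mismatches occur at site 4 (A/G), site 8 (G/C), site 11 (A/G).
p = 3/28 = 0.107143.
d = −0.75 · ln(1 − (4/3)·0.107143) = −0.75 · ln(0.857143) = −0.75 · (-0.154151) = 0.1156.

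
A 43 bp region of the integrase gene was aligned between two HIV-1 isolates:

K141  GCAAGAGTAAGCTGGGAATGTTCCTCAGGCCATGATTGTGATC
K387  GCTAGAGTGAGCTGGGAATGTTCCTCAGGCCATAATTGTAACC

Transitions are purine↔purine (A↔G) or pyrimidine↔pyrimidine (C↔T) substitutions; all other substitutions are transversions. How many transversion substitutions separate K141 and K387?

Mismatches occur at site 3 (A→T, transversion), site 9 (A→G, transition), site 34 (G→A, transition), site 40 (G→A, transition), site 42 (T→C, transition).
Of the 5 differences, 4 transitions and 1 transversion, so the answer is 1.

1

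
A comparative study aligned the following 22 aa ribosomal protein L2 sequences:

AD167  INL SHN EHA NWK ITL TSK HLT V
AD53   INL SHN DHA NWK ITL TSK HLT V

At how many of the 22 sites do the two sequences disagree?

Differing sites — 7:E/D.
That gives 1 mismatch out of 22 aligned sites, so the Hamming distance is 1.

1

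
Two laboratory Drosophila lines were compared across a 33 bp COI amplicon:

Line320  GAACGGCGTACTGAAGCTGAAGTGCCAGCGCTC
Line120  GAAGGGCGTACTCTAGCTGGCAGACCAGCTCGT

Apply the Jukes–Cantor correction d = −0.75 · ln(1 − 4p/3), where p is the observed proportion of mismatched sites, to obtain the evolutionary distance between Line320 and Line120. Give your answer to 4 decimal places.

0.4408

Differing sites — 4:C/G; 13:G/C; 14:A/T; 20:A/G; 21:A/C; 22:G/A; 23:T/G; 24:G/A; 30:G/T; 32:T/G; 33:C/T.
p = 11/33 = 0.333333.
d = −0.75 · ln(1 − (4/3)·0.333333) = −0.75 · ln(0.555556) = −0.75 · (-0.587786) = 0.4408.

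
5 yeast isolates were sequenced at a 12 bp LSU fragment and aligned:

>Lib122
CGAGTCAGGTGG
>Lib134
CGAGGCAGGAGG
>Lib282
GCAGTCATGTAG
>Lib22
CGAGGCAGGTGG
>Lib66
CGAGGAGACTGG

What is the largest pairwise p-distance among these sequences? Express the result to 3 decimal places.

0.667

Pairwise Hamming distances:
  Lib122 vs Lib134: 2
  Lib122 vs Lib282: 4
  Lib122 vs Lib22: 1
  Lib122 vs Lib66: 5
  Lib134 vs Lib282: 6
  Lib134 vs Lib22: 1
  Lib134 vs Lib66: 5
  Lib282 vs Lib22: 5
  Lib282 vs Lib66: 8
  Lib22 vs Lib66: 4
The largest is 8 mismatches, between Lib282 and Lib66; p = 8/12 = 0.667.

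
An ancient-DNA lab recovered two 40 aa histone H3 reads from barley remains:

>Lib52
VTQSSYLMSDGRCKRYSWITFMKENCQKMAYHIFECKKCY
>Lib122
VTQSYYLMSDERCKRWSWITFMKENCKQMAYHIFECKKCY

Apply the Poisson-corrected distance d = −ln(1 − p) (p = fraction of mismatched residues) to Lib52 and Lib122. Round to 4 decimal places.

Mismatches occur at site 5 (S↔Y), site 11 (G↔E), site 16 (Y↔W), site 27 (Q↔K), site 28 (K↔Q).
p = 5/40 = 0.125000.
d = −ln(1 − 0.125000) = −ln(0.875000) = 0.1335.

0.1335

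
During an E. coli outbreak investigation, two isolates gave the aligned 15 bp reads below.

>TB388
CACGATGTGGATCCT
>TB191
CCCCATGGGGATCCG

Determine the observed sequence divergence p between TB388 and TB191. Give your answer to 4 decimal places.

0.2667

Mismatches occur at site 2 (A/C), site 4 (G/C), site 8 (T/G), site 15 (T/G).
There are 4 differences over 15 sites, so p = 4/15 = 0.2667.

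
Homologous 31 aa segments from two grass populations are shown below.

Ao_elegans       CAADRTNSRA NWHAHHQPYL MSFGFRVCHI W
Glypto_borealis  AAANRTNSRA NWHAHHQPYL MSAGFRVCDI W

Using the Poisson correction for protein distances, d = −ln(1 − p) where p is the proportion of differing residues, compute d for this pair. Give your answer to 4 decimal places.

0.1382

Mismatches occur at site 1 (C/A), site 4 (D/N), site 23 (F/A), site 29 (H/D).
p = 4/31 = 0.129032.
d = −ln(1 − 0.129032) = −ln(0.870968) = 0.1382.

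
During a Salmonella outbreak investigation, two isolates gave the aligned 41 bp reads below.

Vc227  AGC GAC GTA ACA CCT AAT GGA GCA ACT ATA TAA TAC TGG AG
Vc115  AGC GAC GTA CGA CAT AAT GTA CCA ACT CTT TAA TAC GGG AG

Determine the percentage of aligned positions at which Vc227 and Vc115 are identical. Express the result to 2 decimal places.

80.49%

Differing sites — 10:A/C; 11:C/G; 14:C/A; 20:G/T; 22:G/C; 28:A/C; 30:A/T; 37:T/G.
33 of the 41 sites match, so the percent identity is 33/41 × 100 = 80.49%.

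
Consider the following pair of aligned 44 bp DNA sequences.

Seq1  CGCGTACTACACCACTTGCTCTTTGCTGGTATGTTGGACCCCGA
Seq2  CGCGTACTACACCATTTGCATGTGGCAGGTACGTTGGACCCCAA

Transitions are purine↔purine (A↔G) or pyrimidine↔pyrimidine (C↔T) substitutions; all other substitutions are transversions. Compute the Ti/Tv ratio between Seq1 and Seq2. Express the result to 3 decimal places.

The sequences differ at positions 15 (C/T, transition), 20 (T/A, transversion), 21 (C/T, transition), 22 (T/G, transversion), 24 (T/G, transversion), 27 (T/A, transversion), 32 (T/C, transition), 43 (G/A, transition).
Of the 8 differences, 4 transitions and 4 transversions, so Ti/Tv = 4/4 = 1.000.

1.000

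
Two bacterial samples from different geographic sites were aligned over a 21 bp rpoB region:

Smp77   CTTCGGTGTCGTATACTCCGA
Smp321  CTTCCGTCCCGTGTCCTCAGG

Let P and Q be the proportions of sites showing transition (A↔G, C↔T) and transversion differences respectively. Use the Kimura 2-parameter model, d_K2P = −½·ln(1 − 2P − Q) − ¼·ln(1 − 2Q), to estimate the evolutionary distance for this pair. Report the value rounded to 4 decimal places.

0.4432

Mismatches occur at site 5 (G→C, transversion), site 8 (G→C, transversion), site 9 (T→C, transition), site 13 (A→G, transition), site 15 (A→C, transversion), site 19 (C→A, transversion), site 21 (A→G, transition).
Of the 7 differences, 3 transitions and 4 transversions over 21 sites: P = 3/21 = 0.142857, Q = 4/21 = 0.190476.
d = −0.5·ln(0.523810) − 0.25·ln(0.619048) = −0.5·(-0.646626) − 0.25·(-0.479572) = 0.4432.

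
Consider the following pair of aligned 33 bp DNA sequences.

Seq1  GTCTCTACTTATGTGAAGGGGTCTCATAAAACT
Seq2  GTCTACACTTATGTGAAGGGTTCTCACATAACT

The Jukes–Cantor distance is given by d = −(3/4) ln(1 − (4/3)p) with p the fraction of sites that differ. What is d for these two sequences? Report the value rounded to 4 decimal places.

Mismatches occur at site 5 (C/A), site 6 (T/C), site 21 (G/T), site 27 (T/C), site 29 (A/T).
p = 5/33 = 0.151515.
d = −0.75 · ln(1 − (4/3)·0.151515) = −0.75 · ln(0.797980) = −0.75 · (-0.225672) = 0.1693.

0.1693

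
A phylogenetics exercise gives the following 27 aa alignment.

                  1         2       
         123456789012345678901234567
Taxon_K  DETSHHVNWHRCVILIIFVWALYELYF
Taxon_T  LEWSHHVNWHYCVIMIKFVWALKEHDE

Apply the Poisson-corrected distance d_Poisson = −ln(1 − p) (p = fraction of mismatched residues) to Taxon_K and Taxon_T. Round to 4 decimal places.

0.4055

Differing sites — 1:D/L; 3:T/W; 11:R/Y; 15:L/M; 17:I/K; 23:Y/K; 25:L/H; 26:Y/D; 27:F/E.
p = 9/27 = 0.333333.
d = −ln(1 − 0.333333) = −ln(0.666667) = 0.4055.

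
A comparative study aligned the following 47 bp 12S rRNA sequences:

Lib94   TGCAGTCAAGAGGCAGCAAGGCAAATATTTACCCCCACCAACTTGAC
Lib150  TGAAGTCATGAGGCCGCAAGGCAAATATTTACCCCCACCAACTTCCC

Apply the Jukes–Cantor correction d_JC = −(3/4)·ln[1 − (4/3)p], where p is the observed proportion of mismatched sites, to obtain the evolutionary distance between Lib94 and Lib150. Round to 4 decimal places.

The sequences differ at positions 3 (C/A), 9 (A/T), 15 (A/C), 45 (G/C), 46 (A/C).
p = 5/47 = 0.106383.
d = −0.75 · ln(1 − (4/3)·0.106383) = −0.75 · ln(0.858156) = −0.75 · (-0.152969) = 0.1147.

0.1147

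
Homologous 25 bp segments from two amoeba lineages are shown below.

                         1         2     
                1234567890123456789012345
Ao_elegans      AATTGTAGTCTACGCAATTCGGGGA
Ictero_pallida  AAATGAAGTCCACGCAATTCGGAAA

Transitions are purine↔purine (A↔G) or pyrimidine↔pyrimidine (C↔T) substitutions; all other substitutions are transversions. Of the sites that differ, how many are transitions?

Differing sites — 3:T/A (Tv); 6:T/A (Tv); 11:T/C (Ti); 23:G/A (Ti); 24:G/A (Ti).
Of the 5 differences, 3 transitions and 2 transversions, so the answer is 3.

3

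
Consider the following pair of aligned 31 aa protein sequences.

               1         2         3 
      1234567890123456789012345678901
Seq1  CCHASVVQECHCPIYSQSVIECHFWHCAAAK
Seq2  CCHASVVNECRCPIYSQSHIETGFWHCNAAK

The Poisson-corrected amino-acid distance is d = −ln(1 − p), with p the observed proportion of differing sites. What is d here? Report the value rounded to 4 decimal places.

Mismatches occur at site 8 (Q→N), site 11 (H→R), site 19 (V→H), site 22 (C→T), site 23 (H→G), site 28 (A→N).
p = 6/31 = 0.193548.
d = −ln(1 − 0.193548) = −ln(0.806452) = 0.2151.

0.2151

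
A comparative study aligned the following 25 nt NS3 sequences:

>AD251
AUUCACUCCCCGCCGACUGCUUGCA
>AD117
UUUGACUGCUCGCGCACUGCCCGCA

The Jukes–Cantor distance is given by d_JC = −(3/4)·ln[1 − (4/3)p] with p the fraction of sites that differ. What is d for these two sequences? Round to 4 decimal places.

0.4172

Differing sites — 1:A/U; 4:C/G; 8:C/G; 10:C/U; 14:C/G; 15:G/C; 21:U/C; 22:U/C.
p = 8/25 = 0.320000.
d = −0.75 · ln(1 − (4/3)·0.320000) = −0.75 · ln(0.573333) = −0.75 · (-0.556289) = 0.4172.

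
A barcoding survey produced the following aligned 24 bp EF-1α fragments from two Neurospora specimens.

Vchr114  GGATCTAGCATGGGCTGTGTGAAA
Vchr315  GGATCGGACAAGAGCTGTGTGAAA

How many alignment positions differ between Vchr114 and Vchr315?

Differing sites — 6:T/G; 7:A/G; 8:G/A; 11:T/A; 13:G/A.
That gives 5 mismatches out of 24 aligned sites, so the Hamming distance is 5.

5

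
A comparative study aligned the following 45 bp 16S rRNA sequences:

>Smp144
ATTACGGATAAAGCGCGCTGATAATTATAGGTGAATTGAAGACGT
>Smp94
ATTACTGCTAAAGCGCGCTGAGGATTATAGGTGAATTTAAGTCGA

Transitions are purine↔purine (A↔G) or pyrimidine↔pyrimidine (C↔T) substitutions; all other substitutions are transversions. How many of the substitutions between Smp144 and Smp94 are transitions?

1

Mismatches occur at site 6 (G→T, transversion), site 8 (A→C, transversion), site 22 (T→G, transversion), site 23 (A→G, transition), site 38 (G→T, transversion), site 42 (A→T, transversion), site 45 (T→A, transversion).
Of the 7 differences, 1 transition and 6 transversions, so the answer is 1.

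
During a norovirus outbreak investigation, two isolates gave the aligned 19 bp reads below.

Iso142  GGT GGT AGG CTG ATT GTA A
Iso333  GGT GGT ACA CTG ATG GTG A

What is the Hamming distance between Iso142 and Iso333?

Mismatches occur at site 8 (G/C), site 9 (G/A), site 15 (T/G), site 18 (A/G).
That gives 4 mismatches out of 19 aligned sites, so the Hamming distance is 4.

4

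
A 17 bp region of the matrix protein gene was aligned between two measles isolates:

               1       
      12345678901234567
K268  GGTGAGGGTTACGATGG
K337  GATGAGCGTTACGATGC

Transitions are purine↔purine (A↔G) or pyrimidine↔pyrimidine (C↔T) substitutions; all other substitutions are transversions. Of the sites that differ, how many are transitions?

Differing sites — 2:G/A (Ti); 7:G/C (Tv); 17:G/C (Tv).
Of the 3 differences, 1 transition and 2 transversions, so the answer is 1.

1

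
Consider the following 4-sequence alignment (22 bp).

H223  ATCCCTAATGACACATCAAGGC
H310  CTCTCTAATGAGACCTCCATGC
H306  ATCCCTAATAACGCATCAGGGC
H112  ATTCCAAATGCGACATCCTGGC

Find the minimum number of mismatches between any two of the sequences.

3

Pairwise Hamming distances:
  H223 vs H310: 6
  H223 vs H306: 3
  H223 vs H112: 6
  H310 vs H306: 9
  H310 vs H112: 8
  H306 vs H112: 8
The smallest is 3, between H223 and H306.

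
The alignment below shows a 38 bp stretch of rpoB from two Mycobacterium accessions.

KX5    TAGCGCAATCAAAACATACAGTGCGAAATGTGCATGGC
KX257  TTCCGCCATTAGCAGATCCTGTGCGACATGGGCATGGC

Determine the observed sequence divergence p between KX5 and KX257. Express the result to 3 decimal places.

0.289

Differing sites — 2:A/T; 3:G/C; 7:A/C; 10:C/T; 12:A/G; 13:A/C; 15:C/G; 18:A/C; 20:A/T; 27:A/C; 31:T/G.
There are 11 differences over 38 sites, so p = 11/38 = 0.289.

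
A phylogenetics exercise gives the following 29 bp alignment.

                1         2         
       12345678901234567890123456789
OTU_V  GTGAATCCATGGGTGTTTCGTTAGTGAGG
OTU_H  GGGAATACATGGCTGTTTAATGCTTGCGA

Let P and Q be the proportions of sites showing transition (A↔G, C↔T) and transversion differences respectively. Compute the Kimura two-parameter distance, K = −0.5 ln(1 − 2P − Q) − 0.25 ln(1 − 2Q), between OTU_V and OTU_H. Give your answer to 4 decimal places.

0.4676

Differing sites — 2:T/G (Tv); 7:C/A (Tv); 13:G/C (Tv); 19:C/A (Tv); 20:G/A (Ti); 22:T/G (Tv); 23:A/C (Tv); 24:G/T (Tv); 27:A/C (Tv); 29:G/A (Ti).
Of the 10 differences, 2 transitions and 8 transversions over 29 sites: P = 2/29 = 0.068966, Q = 8/29 = 0.275862.
d = −0.5·ln(0.586206) − 0.25·ln(0.448276) = −0.5·(-0.534084) − 0.25·(-0.802346) = 0.4676.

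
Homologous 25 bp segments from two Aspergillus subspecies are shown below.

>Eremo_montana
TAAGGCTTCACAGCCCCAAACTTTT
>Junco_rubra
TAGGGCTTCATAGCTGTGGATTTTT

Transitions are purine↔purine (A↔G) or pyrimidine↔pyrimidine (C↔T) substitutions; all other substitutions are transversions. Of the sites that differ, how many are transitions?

7

Mismatches occur at site 3 (A↔G, transition), site 11 (C↔T, transition), site 15 (C↔T, transition), site 16 (C↔G, transversion), site 17 (C↔T, transition), site 18 (A↔G, transition), site 19 (A↔G, transition), site 21 (C↔T, transition).
Of the 8 differences, 7 transitions and 1 transversion, so the answer is 7.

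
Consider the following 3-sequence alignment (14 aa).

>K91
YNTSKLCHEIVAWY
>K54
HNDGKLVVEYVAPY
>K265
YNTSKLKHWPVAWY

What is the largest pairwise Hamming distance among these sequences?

8

Pairwise Hamming distances:
  K91 vs K54: 7
  K91 vs K265: 3
  K54 vs K265: 8
The largest is 8, between K54 and K265.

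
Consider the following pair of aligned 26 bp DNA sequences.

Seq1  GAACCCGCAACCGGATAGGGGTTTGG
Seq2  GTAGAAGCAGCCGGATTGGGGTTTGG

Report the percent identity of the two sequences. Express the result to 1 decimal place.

Mismatches occur at site 2 (A/T), site 4 (C/G), site 5 (C/A), site 6 (C/A), site 10 (A/G), site 17 (A/T).
20 of the 26 sites match, so the percent identity is 20/26 × 100 = 76.9%.

76.9%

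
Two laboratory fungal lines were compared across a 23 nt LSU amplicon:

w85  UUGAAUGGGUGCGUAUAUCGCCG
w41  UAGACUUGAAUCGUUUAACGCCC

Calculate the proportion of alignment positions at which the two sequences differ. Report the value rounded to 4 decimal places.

0.3913

Differing sites — 2:U/A; 5:A/C; 7:G/U; 9:G/A; 10:U/A; 11:G/U; 15:A/U; 18:U/A; 23:G/C.
There are 9 differences over 23 sites, so p = 9/23 = 0.3913.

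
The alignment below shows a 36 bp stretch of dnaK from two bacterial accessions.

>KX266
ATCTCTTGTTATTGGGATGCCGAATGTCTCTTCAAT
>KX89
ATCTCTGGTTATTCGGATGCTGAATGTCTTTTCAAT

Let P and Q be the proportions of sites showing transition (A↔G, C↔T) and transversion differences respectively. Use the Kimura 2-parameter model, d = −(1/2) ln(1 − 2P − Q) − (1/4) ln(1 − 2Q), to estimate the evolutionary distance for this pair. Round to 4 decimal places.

Differing sites — 7:T/G (Tv); 14:G/C (Tv); 21:C/T (Ti); 30:C/T (Ti).
Of the 4 differences, 2 transitions and 2 transversions over 36 sites: P = 2/36 = 0.055556, Q = 2/36 = 0.055556.
d = −0.5·ln(0.833332) − 0.25·ln(0.888888) = −0.5·(-0.182323) − 0.25·(-0.117784) = 0.1206.

0.1206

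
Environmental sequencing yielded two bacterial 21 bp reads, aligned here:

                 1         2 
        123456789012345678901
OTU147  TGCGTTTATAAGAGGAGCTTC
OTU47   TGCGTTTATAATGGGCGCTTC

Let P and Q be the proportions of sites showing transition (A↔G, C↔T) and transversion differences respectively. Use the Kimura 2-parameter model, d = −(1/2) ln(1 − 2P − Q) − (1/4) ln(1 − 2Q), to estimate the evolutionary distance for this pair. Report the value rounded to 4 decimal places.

0.1585

Differing sites — 12:G/T (Tv); 13:A/G (Ti); 16:A/C (Tv).
Of the 3 differences, 1 transition and 2 transversions over 21 sites: P = 1/21 = 0.047619, Q = 2/21 = 0.095238.
d = −0.5·ln(0.809524) − 0.25·ln(0.809524) = −0.5·(-0.211309) − 0.25·(-0.211309) = 0.1585.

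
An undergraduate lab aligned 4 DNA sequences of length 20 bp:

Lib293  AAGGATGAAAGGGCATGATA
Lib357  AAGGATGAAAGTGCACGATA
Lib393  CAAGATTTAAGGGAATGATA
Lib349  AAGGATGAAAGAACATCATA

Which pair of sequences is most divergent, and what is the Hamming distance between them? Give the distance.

8

Pairwise Hamming distances:
  Lib293 vs Lib357: 2
  Lib293 vs Lib393: 5
  Lib293 vs Lib349: 3
  Lib357 vs Lib393: 7
  Lib357 vs Lib349: 4
  Lib393 vs Lib349: 8
The largest is 8, between Lib393 and Lib349.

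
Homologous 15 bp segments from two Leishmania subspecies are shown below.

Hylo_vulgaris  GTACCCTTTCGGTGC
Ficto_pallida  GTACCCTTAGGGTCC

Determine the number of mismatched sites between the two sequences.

3

Mismatches occur at site 9 (T↔A), site 10 (C↔G), site 14 (G↔C).
That gives 3 mismatches out of 15 aligned sites, so the Hamming distance is 3.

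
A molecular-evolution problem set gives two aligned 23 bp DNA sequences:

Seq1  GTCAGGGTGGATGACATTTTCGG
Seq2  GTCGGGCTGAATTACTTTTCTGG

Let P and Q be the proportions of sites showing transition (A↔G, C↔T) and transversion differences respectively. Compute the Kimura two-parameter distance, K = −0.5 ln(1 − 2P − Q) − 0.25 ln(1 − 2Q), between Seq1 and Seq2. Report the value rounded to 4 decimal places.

0.4009

The sequences differ at positions 4 (A/G, transition), 7 (G/C, transversion), 10 (G/A, transition), 13 (G/T, transversion), 16 (A/T, transversion), 20 (T/C, transition), 21 (C/T, transition).
Of the 7 differences, 4 transitions and 3 transversions over 23 sites: P = 4/23 = 0.173913, Q = 3/23 = 0.130435.
d = −0.5·ln(0.521739) − 0.25·ln(0.739130) = −0.5·(-0.650588) − 0.25·(-0.302281) = 0.4009.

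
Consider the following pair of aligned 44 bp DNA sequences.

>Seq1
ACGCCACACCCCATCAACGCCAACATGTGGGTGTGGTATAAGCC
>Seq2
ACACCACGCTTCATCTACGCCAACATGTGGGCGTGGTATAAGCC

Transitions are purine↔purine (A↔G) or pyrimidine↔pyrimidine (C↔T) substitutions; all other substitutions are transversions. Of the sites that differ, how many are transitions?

The sequences differ at positions 3 (G/A, transition), 8 (A/G, transition), 10 (C/T, transition), 11 (C/T, transition), 16 (A/T, transversion), 32 (T/C, transition).
Of the 6 differences, 5 transitions and 1 transversion, so the answer is 5.

5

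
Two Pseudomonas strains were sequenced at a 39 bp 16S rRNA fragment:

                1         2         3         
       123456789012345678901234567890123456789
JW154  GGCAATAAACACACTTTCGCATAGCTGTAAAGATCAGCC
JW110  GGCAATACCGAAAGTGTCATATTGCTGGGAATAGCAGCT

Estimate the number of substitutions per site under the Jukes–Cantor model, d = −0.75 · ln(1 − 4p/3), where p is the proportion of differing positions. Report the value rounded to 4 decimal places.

Differing sites — 8:A/C; 9:A/C; 10:C/G; 12:C/A; 14:C/G; 16:T/G; 19:G/A; 20:C/T; 23:A/T; 28:T/G; 29:A/G; 32:G/T; 34:T/G; 39:C/T.
p = 14/39 = 0.358974.
d = −0.75 · ln(1 − (4/3)·0.358974) = −0.75 · ln(0.521368) = −0.75 · (-0.651299) = 0.4885.

0.4885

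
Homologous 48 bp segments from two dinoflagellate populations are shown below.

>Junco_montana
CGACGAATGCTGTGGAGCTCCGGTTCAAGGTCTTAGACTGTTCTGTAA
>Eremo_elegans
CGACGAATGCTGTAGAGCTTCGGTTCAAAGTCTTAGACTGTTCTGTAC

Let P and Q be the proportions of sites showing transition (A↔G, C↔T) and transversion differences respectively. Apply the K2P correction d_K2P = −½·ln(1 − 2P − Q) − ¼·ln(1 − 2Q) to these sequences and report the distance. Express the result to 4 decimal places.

0.0895

Mismatches occur at site 14 (G↔A, transition), site 20 (C↔T, transition), site 29 (G↔A, transition), site 48 (A↔C, transversion).
Of the 4 differences, 3 transitions and 1 transversion over 48 sites: P = 3/48 = 0.062500, Q = 1/48 = 0.020833.
d = −0.5·ln(0.854167) − 0.25·ln(0.958334) = −0.5·(-0.157629) − 0.25·(-0.042559) = 0.0895.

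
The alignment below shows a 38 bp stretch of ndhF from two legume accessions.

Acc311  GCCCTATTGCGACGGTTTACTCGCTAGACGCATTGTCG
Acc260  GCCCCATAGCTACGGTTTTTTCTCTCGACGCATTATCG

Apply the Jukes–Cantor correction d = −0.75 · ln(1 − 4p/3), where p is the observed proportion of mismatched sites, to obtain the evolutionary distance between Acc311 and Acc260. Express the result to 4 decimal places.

Differing sites — 5:T/C; 8:T/A; 11:G/T; 19:A/T; 20:C/T; 23:G/T; 26:A/C; 35:G/A.
p = 8/38 = 0.210526.
d = −0.75 · ln(1 − (4/3)·0.210526) = −0.75 · ln(0.719299) = −0.75 · (-0.329478) = 0.2471.

0.2471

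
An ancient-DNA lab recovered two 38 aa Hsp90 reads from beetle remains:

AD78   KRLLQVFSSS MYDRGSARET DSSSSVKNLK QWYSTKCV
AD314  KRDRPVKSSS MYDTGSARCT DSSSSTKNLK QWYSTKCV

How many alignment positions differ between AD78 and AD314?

The sequences differ at positions 3 (L/D), 4 (L/R), 5 (Q/P), 7 (F/K), 14 (R/T), 19 (E/C), 26 (V/T).
That gives 7 mismatches out of 38 aligned sites, so the Hamming distance is 7.

7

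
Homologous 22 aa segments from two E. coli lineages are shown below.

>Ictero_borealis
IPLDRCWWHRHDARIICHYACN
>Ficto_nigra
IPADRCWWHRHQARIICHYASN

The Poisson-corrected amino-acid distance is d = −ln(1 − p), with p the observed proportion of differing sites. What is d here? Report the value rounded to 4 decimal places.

The sequences differ at positions 3 (L/A), 12 (D/Q), 21 (C/S).
p = 3/22 = 0.136364.
d = −ln(1 − 0.136364) = −ln(0.863636) = 0.1466.

0.1466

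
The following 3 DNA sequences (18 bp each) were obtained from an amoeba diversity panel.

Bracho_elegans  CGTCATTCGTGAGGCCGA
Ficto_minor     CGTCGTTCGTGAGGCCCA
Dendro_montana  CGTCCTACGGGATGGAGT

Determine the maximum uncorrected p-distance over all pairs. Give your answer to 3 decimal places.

Pairwise Hamming distances:
  Bracho_elegans vs Ficto_minor: 2
  Bracho_elegans vs Dendro_montana: 7
  Ficto_minor vs Dendro_montana: 8
The largest is 8 mismatches, between Ficto_minor and Dendro_montana; p = 8/18 = 0.444.

0.444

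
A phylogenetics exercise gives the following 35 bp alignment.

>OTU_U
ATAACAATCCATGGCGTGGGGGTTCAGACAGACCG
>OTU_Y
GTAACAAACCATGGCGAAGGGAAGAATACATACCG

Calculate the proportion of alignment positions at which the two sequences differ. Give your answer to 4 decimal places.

Mismatches occur at site 1 (A→G), site 8 (T→A), site 17 (T→A), site 18 (G→A), site 22 (G→A), site 23 (T→A), site 24 (T→G), site 25 (C→A), site 27 (G→T), site 31 (G→T).
There are 10 differences over 35 sites, so p = 10/35 = 0.2857.

0.2857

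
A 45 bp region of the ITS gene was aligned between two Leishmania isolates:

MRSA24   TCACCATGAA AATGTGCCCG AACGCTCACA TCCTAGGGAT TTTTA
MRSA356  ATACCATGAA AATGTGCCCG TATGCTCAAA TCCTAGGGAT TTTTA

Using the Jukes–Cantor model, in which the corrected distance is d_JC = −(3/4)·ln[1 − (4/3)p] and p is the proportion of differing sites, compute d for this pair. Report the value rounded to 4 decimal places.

Differing sites — 1:T/A; 2:C/T; 21:A/T; 23:C/T; 29:C/A.
p = 5/45 = 0.111111.
d = −0.75 · ln(1 − (4/3)·0.111111) = −0.75 · ln(0.851852) = −0.75 · (-0.160342) = 0.1203.

0.1203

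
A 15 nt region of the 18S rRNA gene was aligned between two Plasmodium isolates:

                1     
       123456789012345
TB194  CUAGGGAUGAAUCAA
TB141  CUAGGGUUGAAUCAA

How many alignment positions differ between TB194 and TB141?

1

A single mismatch occurs at site 7 (A↔U).
That gives 1 mismatch out of 15 aligned sites, so the Hamming distance is 1.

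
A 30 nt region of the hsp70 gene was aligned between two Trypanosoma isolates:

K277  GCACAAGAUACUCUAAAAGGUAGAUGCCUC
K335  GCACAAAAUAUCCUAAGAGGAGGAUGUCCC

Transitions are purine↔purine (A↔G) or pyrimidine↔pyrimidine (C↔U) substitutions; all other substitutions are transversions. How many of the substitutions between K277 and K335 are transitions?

Differing sites — 7:G/A (Ti); 11:C/U (Ti); 12:U/C (Ti); 17:A/G (Ti); 21:U/A (Tv); 22:A/G (Ti); 27:C/U (Ti); 29:U/C (Ti).
Of the 8 differences, 7 transitions and 1 transversion, so the answer is 7.

7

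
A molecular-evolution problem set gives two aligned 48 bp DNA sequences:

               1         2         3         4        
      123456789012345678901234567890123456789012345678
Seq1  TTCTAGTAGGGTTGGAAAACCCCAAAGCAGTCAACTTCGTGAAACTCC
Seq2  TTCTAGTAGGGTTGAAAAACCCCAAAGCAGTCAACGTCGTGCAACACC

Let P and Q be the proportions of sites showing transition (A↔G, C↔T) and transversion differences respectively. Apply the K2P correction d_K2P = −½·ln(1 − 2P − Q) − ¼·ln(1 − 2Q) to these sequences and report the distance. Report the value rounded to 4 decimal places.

0.0884

The sequences differ at positions 15 (G/A, transition), 36 (T/G, transversion), 42 (A/C, transversion), 46 (T/A, transversion).
Of the 4 differences, 1 transition and 3 transversions over 48 sites: P = 1/48 = 0.020833, Q = 3/48 = 0.062500.
d = −0.5·ln(0.895834) − 0.25·ln(0.875000) = −0.5·(-0.110000) − 0.25·(-0.133531) = 0.0884.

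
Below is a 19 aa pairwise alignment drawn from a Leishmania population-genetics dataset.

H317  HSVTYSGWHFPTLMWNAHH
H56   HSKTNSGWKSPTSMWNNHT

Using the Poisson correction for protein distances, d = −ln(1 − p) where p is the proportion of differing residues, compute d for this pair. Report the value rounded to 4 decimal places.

0.4595

Differing sites — 3:V/K; 5:Y/N; 9:H/K; 10:F/S; 13:L/S; 17:A/N; 19:H/T.
p = 7/19 = 0.368421.
d = −ln(1 − 0.368421) = −ln(0.631579) = 0.4595.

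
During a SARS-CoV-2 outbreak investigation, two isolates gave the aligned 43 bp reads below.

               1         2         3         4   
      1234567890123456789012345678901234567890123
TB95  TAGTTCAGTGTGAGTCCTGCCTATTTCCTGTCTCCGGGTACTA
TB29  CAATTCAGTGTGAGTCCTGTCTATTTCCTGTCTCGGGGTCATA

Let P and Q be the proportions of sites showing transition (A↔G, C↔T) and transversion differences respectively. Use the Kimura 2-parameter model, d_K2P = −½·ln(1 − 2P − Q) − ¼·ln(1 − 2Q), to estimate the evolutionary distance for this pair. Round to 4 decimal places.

Mismatches occur at site 1 (T/C, transition), site 3 (G/A, transition), site 20 (C/T, transition), site 35 (C/G, transversion), site 40 (A/C, transversion), site 41 (C/A, transversion).
Of the 6 differences, 3 transitions and 3 transversions over 43 sites: P = 3/43 = 0.069767, Q = 3/43 = 0.069767.
d = −0.5·ln(0.790699) − 0.25·ln(0.860466) = −0.5·(-0.234838) − 0.25·(-0.150281) = 0.1550.

0.1550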